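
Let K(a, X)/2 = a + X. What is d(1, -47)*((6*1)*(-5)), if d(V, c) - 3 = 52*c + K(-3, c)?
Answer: 76230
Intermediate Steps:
K(a, X) = 2*X + 2*a (K(a, X) = 2*(a + X) = 2*(X + a) = 2*X + 2*a)
d(V, c) = -3 + 54*c (d(V, c) = 3 + (52*c + (2*c + 2*(-3))) = 3 + (52*c + (2*c - 6)) = 3 + (52*c + (-6 + 2*c)) = 3 + (-6 + 54*c) = -3 + 54*c)
d(1, -47)*((6*1)*(-5)) = (-3 + 54*(-47))*((6*1)*(-5)) = (-3 - 2538)*(6*(-5)) = -2541*(-30) = 76230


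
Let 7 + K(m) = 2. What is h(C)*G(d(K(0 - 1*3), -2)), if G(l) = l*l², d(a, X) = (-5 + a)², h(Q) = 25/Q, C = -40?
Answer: -625000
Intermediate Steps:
K(m) = -5 (K(m) = -7 + 2 = -5)
G(l) = l³
h(C)*G(d(K(0 - 1*3), -2)) = (25/(-40))*((-5 - 5)²)³ = (25*(-1/40))*((-10)²)³ = -5/8*100³ = -5/8*1000000 = -625000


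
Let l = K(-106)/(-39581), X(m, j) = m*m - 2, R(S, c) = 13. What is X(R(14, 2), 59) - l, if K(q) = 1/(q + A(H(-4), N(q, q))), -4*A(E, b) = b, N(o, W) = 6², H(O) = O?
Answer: 760153104/4551815 ≈ 167.00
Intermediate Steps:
N(o, W) = 36
A(E, b) = -b/4
K(q) = 1/(-9 + q) (K(q) = 1/(q - ¼*36) = 1/(q - 9) = 1/(-9 + q))
X(m, j) = -2 + m² (X(m, j) = m² - 2 = -2 + m²)
l = 1/4551815 (l = 1/(-9 - 106*(-39581)) = -1/39581/(-115) = -1/115*(-1/39581) = 1/4551815 ≈ 2.1969e-7)
X(R(14, 2), 59) - l = (-2 + 13²) - 1*1/4551815 = (-2 + 169) - 1/4551815 = 167 - 1/4551815 = 760153104/4551815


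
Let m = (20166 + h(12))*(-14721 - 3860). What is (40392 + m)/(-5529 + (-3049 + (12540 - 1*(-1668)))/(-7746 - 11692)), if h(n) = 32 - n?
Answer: 7289943431212/107483861 ≈ 67824.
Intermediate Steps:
m = -375076066 (m = (20166 + (32 - 1*12))*(-14721 - 3860) = (20166 + (32 - 12))*(-18581) = (20166 + 20)*(-18581) = 20186*(-18581) = -375076066)
(40392 + m)/(-5529 + (-3049 + (12540 - 1*(-1668)))/(-7746 - 11692)) = (40392 - 375076066)/(-5529 + (-3049 + (12540 - 1*(-1668)))/(-7746 - 11692)) = -375035674/(-5529 + (-3049 + (12540 + 1668))/(-19438)) = -375035674/(-5529 + (-3049 + 14208)*(-1/19438)) = -375035674/(-5529 + 11159*(-1/19438)) = -375035674/(-5529 - 11159/19438) = -375035674/(-107483861/19438) = -375035674*(-19438/107483861) = 7289943431212/107483861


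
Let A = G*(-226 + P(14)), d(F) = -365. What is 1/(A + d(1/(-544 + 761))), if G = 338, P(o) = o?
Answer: -1/72021 ≈ -1.3885e-5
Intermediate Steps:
A = -71656 (A = 338*(-226 + 14) = 338*(-212) = -71656)
1/(A + d(1/(-544 + 761))) = 1/(-71656 - 365) = 1/(-72021) = -1/72021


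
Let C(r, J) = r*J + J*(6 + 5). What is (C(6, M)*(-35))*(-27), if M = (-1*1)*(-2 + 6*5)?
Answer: -449820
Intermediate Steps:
M = -28 (M = -(-2 + 30) = -1*28 = -28)
C(r, J) = 11*J + J*r (C(r, J) = J*r + J*11 = J*r + 11*J = 11*J + J*r)
(C(6, M)*(-35))*(-27) = (-28*(11 + 6)*(-35))*(-27) = (-28*17*(-35))*(-27) = -476*(-35)*(-27) = 16660*(-27) = -449820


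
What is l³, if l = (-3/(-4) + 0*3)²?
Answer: 729/4096 ≈ 0.17798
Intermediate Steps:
l = 9/16 (l = (-3*(-¼) + 0)² = (¾ + 0)² = (¾)² = 9/16 ≈ 0.56250)
l³ = (9/16)³ = 729/4096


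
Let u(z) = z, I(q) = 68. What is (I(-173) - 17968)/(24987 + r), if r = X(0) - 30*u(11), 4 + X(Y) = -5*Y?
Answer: -17900/24653 ≈ -0.72608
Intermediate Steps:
X(Y) = -4 - 5*Y
r = -334 (r = (-4 - 5*0) - 30*11 = (-4 + 0) - 330 = -4 - 330 = -334)
(I(-173) - 17968)/(24987 + r) = (68 - 17968)/(24987 - 334) = -17900/24653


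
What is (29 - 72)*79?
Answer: -3397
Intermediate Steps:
(29 - 72)*79 = -43*79 = -3397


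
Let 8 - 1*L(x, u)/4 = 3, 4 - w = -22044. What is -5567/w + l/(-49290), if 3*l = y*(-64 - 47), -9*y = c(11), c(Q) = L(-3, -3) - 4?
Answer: -23421031/92270880 ≈ -0.25383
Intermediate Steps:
w = 22048 (w = 4 - 1*(-22044) = 4 + 22044 = 22048)
L(x, u) = 20 (L(x, u) = 32 - 4*3 = 32 - 12 = 20)
c(Q) = 16 (c(Q) = 20 - 4 = 16)
y = -16/9 (y = -⅑*16 = -16/9 ≈ -1.7778)
l = 592/9 (l = (-16*(-64 - 47)/9)/3 = (-16/9*(-111))/3 = (⅓)*(592/3) = 592/9 ≈ 65.778)
-5567/w + l/(-49290) = -5567/22048 + (592/9)/(-49290) = -5567*1/22048 + (592/9)*(-1/49290) = -5567/22048 - 296/221805 = -23421031/92270880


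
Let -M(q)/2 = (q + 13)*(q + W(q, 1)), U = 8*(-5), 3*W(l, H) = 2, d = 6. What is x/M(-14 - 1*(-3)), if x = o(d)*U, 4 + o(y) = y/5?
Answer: 84/31 ≈ 2.7097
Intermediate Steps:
W(l, H) = ⅔ (W(l, H) = (⅓)*2 = ⅔)
U = -40
o(y) = -4 + y/5
x = 112 (x = (-4 + (⅕)*6)*(-40) = (-4 + 6/5)*(-40) = -14/5*(-40) = 112)
M(q) = -2*(13 + q)*(⅔ + q) (M(q) = -2*(q + 13)*(q + ⅔) = -2*(13 + q)*(⅔ + q))
x/M(-14 - 1*(-3)) = 112/(-52/3 - 2*(-14 - 1*(-3))² - 82*(-14 - 1*(-3))/3) = 112/(-52/3 - 2*(-14 + 3)² - 82*(-14 + 3)/3) = 112/(-52/3 - 2*(-11)² - 82/3*(-11)) = 112/(-52/3 - 2*121 + 902/3) = 112/(-52/3 - 242 + 902/3) = 112/(124/3) = 112*(3/124) = 84/31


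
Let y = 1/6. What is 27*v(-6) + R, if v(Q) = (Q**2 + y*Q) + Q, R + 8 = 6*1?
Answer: 781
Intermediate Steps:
R = -2 (R = -8 + 6*1 = -8 + 6 = -2)
y = 1/6 (y = 1*(1/6) = 1/6 ≈ 0.16667)
v(Q) = Q**2 + 7*Q/6 (v(Q) = (Q**2 + Q/6) + Q = Q**2 + 7*Q/6)
27*v(-6) + R = 27*((1/6)*(-6)*(7 + 6*(-6))) - 2 = 27*((1/6)*(-6)*(7 - 36)) - 2 = 27*((1/6)*(-6)*(-29)) - 2 = 27*29 - 2 = 783 - 2 = 781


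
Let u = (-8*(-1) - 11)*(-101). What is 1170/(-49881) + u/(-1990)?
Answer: -447237/2545210 ≈ -0.17572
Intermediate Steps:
u = 303 (u = (8 - 11)*(-101) = -3*(-101) = 303)
1170/(-49881) + u/(-1990) = 1170/(-49881) + 303/(-1990) = 1170*(-1/49881) + 303*(-1/1990) = -30/1279 - 303/1990 = -447237/2545210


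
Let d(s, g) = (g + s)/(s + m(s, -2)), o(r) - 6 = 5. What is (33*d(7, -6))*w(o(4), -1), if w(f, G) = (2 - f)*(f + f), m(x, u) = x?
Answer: -3267/7 ≈ -466.71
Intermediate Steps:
o(r) = 11 (o(r) = 6 + 5 = 11)
w(f, G) = 2*f*(2 - f) (w(f, G) = (2 - f)*(2*f) = 2*f*(2 - f))
d(s, g) = (g + s)/(2*s) (d(s, g) = (g + s)/(s + s) = (g + s)/((2*s)) = (g + s)*(1/(2*s)) = (g + s)/(2*s))
(33*d(7, -6))*w(o(4), -1) = (33*((½)*(-6 + 7)/7))*(2*11*(2 - 1*11)) = (33*((½)*(⅐)*1))*(2*11*(2 - 11)) = (33*(1/14))*(2*11*(-9)) = (33/14)*(-198) = -3267/7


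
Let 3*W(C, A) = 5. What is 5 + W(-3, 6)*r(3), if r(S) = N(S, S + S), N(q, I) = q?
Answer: 10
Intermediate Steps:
W(C, A) = 5/3 (W(C, A) = (1/3)*5 = 5/3)
r(S) = S
5 + W(-3, 6)*r(3) = 5 + (5/3)*3 = 5 + 5 = 10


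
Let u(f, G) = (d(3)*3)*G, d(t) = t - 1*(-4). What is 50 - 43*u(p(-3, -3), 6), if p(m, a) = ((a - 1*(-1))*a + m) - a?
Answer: -5368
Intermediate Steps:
d(t) = 4 + t (d(t) = t + 4 = 4 + t)
p(m, a) = m - a + a*(1 + a) (p(m, a) = ((a + 1)*a + m) - a = ((1 + a)*a + m) - a = (a*(1 + a) + m) - a = (m + a*(1 + a)) - a = m - a + a*(1 + a))
u(f, G) = 21*G (u(f, G) = ((4 + 3)*3)*G = (7*3)*G = 21*G)
50 - 43*u(p(-3, -3), 6) = 50 - 903*6 = 50 - 43*126 = 50 - 5418 = -5368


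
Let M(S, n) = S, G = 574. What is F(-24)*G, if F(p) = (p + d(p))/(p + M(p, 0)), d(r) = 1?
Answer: 6601/24 ≈ 275.04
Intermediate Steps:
F(p) = (1 + p)/(2*p) (F(p) = (p + 1)/(p + p) = (1 + p)/((2*p)) = (1 + p)*(1/(2*p)) = (1 + p)/(2*p))
F(-24)*G = ((1/2)*(1 - 24)/(-24))*574 = ((1/2)*(-1/24)*(-23))*574 = (23/48)*574 = 6601/24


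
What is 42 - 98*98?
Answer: -9562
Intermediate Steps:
42 - 98*98 = 42 - 9604 = -9562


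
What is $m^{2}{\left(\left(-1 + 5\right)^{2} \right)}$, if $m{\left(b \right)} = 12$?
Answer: $144$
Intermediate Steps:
$m^{2}{\left(\left(-1 + 5\right)^{2} \right)} = 12^{2} = 144$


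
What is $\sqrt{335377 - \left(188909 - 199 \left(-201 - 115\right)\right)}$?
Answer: $8 \sqrt{1306} \approx 289.11$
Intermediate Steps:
$\sqrt{335377 - \left(188909 - 199 \left(-201 - 115\right)\right)} = \sqrt{335377 - \left(188909 - -62884\right)} = \sqrt{335377 - 251793} = \sqrt{83584} = 8 \sqrt{1306}$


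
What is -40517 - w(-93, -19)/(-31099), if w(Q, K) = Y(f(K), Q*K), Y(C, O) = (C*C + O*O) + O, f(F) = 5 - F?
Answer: -1256913551/31099 ≈ -40417.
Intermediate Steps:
Y(C, O) = O + C² + O² (Y(C, O) = (C² + O²) + O = O + C² + O²)
w(Q, K) = (5 - K)² + K*Q + K²*Q² (w(Q, K) = Q*K + (5 - K)² + (Q*K)² = K*Q + (5 - K)² + (K*Q)² = K*Q + (5 - K)² + K²*Q² = (5 - K)² + K*Q + K²*Q²)
-40517 - w(-93, -19)/(-31099) = -40517 - ((-5 - 19)² - 19*(-93) + (-19)²*(-93)²)/(-31099) = -40517 - ((-24)² + 1767 + 361*8649)*(-1)/31099 = -40517 - (576 + 1767 + 3122289)*(-1)/31099 = -40517 - 3124632*(-1)/31099 = -40517 - 1*(-3124632/31099) = -40517 + 3124632/31099 = -1256913551/31099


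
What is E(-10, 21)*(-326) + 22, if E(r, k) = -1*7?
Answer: 2304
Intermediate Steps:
E(r, k) = -7
E(-10, 21)*(-326) + 22 = -7*(-326) + 22 = 2282 + 22 = 2304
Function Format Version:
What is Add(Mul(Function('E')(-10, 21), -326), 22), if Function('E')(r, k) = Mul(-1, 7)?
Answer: 2304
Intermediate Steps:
Function('E')(r, k) = -7
Add(Mul(Function('E')(-10, 21), -326), 22) = Add(Mul(-7, -326), 22) = Add(2282, 22) = 2304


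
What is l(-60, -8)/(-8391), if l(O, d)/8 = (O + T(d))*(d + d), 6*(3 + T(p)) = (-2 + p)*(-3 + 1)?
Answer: -22912/25173 ≈ -0.91018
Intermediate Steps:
T(p) = -7/3 - p/3 (T(p) = -3 + ((-2 + p)*(-3 + 1))/6 = -3 + ((-2 + p)*(-2))/6 = -3 + (4 - 2*p)/6 = -3 + (⅔ - p/3) = -7/3 - p/3)
l(O, d) = 16*d*(-7/3 + O - d/3) (l(O, d) = 8*((O + (-7/3 - d/3))*(d + d)) = 8*((-7/3 + O - d/3)*(2*d)) = 8*(2*d*(-7/3 + O - d/3)) = 16*d*(-7/3 + O - d/3))
l(-60, -8)/(-8391) = ((16/3)*(-8)*(-7 - 1*(-8) + 3*(-60)))/(-8391) = ((16/3)*(-8)*(-7 + 8 - 180))*(-1/8391) = ((16/3)*(-8)*(-179))*(-1/8391) = (22912/3)*(-1/8391) = -22912/25173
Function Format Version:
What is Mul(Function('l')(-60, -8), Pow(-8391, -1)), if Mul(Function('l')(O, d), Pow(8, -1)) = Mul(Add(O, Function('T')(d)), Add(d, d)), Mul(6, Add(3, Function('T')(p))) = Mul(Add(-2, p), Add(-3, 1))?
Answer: Rational(-22912, 25173) ≈ -0.91018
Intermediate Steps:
Function('T')(p) = Add(Rational(-7, 3), Mul(Rational(-1, 3), p)) (Function('T')(p) = Add(-3, Mul(Rational(1, 6), Mul(Add(-2, p), Add(-3, 1)))) = Add(-3, Mul(Rational(1, 6), Mul(Add(-2, p), -2))) = Add(-3, Mul(Rational(1, 6), Add(4, Mul(-2, p)))) = Add(-3, Add(Rational(2, 3), Mul(Rational(-1, 3), p))) = Add(Rational(-7, 3), Mul(Rational(-1, 3), p)))
Function('l')(O, d) = Mul(16, d, Add(Rational(-7, 3), O, Mul(Rational(-1, 3), d))) (Function('l')(O, d) = Mul(8, Mul(Add(O, Add(Rational(-7, 3), Mul(Rational(-1, 3), d))), Add(d, d))) = Mul(8, Mul(Add(Rational(-7, 3), O, Mul(Rational(-1, 3), d)), Mul(2, d))) = Mul(8, Mul(2, d, Add(Rational(-7, 3), O, Mul(Rational(-1, 3), d)))) = Mul(16, d, Add(Rational(-7, 3), O, Mul(Rational(-1, 3), d))))
Mul(Function('l')(-60, -8), Pow(-8391, -1)) = Mul(Mul(Rational(16, 3), -8, Add(-7, Mul(-1, -8), Mul(3, -60))), Pow(-8391, -1)) = Mul(Mul(Rational(16, 3), -8, Add(-7, 8, -180)), Rational(-1, 8391)) = Mul(Mul(Rational(16, 3), -8, -179), Rational(-1, 8391)) = Mul(Rational(22912, 3), Rational(-1, 8391)) = Rational(-22912, 25173)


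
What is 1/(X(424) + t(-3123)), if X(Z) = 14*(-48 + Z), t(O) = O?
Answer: 1/2141 ≈ 0.00046707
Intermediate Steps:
X(Z) = -672 + 14*Z
1/(X(424) + t(-3123)) = 1/((-672 + 14*424) - 3123) = 1/((-672 + 5936) - 3123) = 1/(5264 - 3123) = 1/2141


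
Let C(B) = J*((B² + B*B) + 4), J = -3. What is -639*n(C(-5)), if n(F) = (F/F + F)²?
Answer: -16563519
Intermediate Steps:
C(B) = -12 - 6*B² (C(B) = -3*((B² + B*B) + 4) = -3*((B² + B²) + 4) = -3*(2*B² + 4) = -3*(4 + 2*B²) = -12 - 6*B²)
n(F) = (1 + F)²
-639*n(C(-5)) = -639*(1 + (-12 - 6*(-5)²))² = -639*(1 + (-12 - 6*25))² = -639*(1 + (-12 - 150))² = -639*(1 - 162)² = -639*(-161)² = -639*25921 = -16563519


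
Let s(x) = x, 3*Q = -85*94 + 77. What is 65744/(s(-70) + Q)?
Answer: -197232/8123 ≈ -24.281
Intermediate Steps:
Q = -7913/3 (Q = (-85*94 + 77)/3 = (-7990 + 77)/3 = (⅓)*(-7913) = -7913/3 ≈ -2637.7)
65744/(s(-70) + Q) = 65744/(-70 - 7913/3) = 65744/(-8123/3) = 65744*(-3/8123) = -197232/8123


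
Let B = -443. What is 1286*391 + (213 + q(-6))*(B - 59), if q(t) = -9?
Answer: 400418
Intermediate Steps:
1286*391 + (213 + q(-6))*(B - 59) = 1286*391 + (213 - 9)*(-443 - 59) = 502826 + 204*(-502) = 502826 - 102408 = 400418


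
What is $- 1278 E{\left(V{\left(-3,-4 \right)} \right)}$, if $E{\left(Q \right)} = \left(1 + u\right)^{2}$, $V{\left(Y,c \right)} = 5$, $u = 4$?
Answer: $-31950$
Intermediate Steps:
$E{\left(Q \right)} = 25$ ($E{\left(Q \right)} = \left(1 + 4\right)^{2} = 5^{2} = 25$)
$- 1278 E{\left(V{\left(-3,-4 \right)} \right)} = \left(-1278\right) 25 = -31950$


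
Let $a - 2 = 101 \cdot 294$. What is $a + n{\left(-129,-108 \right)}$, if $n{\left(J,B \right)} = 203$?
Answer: $29899$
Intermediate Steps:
$a = 29696$ ($a = 2 + 101 \cdot 294 = 2 + 29694 = 29696$)
$a + n{\left(-129,-108 \right)} = 29696 + 203 = 29899$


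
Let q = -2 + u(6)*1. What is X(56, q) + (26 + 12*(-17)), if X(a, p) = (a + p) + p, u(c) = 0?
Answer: -126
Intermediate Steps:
q = -2 (q = -2 + 0*1 = -2 + 0 = -2)
X(a, p) = a + 2*p
X(56, q) + (26 + 12*(-17)) = (56 + 2*(-2)) + (26 + 12*(-17)) = (56 - 4) + (26 - 204) = 52 - 178 = -126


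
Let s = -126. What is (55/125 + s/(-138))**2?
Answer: 605284/330625 ≈ 1.8307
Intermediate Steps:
(55/125 + s/(-138))**2 = (55/125 - 126/(-138))**2 = (55*(1/125) - 126*(-1/138))**2 = (11/25 + 21/23)**2 = (778/575)**2 = 605284/330625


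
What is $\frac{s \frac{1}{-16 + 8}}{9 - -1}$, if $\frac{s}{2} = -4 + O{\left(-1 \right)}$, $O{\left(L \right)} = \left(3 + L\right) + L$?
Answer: $\frac{3}{40} \approx 0.075$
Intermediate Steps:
$O{\left(L \right)} = 3 + 2 L$
$s = -6$ ($s = 2 \left(-4 + \left(3 + 2 \left(-1\right)\right)\right) = 2 \left(-4 + \left(3 - 2\right)\right) = 2 \left(-4 + 1\right) = 2 \left(-3\right) = -6$)
$\frac{s \frac{1}{-16 + 8}}{9 - -1} = \frac{\left(-6\right) \frac{1}{-16 + 8}}{9 - -1} = \frac{\left(-6\right) \frac{1}{-8}}{9 + \left(-8 + 9\right)} = \frac{\left(-6\right) \left(- \frac{1}{8}\right)}{9 + 1} = \frac{3}{4 \cdot 10} = \frac{3}{4} \cdot \frac{1}{10} = \frac{3}{40}$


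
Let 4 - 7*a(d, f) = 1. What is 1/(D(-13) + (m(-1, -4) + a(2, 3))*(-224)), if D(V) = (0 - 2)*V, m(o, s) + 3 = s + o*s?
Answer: 1/602 ≈ 0.0016611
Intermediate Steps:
a(d, f) = 3/7 (a(d, f) = 4/7 - ⅐*1 = 4/7 - ⅐ = 3/7)
m(o, s) = -3 + s + o*s (m(o, s) = -3 + (s + o*s) = -3 + s + o*s)
D(V) = -2*V
1/(D(-13) + (m(-1, -4) + a(2, 3))*(-224)) = 1/(-2*(-13) + ((-3 - 4 - 1*(-4)) + 3/7)*(-224)) = 1/(26 + ((-3 - 4 + 4) + 3/7)*(-224)) = 1/(26 + (-3 + 3/7)*(-224)) = 1/(26 - 18/7*(-224)) = 1/(26 + 576) = 1/602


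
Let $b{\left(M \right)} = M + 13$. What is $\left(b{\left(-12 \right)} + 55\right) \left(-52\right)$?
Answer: $-2912$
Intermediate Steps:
$b{\left(M \right)} = 13 + M$
$\left(b{\left(-12 \right)} + 55\right) \left(-52\right) = \left(\left(13 - 12\right) + 55\right) \left(-52\right) = \left(1 + 55\right) \left(-52\right) = 56 \left(-52\right) = -2912$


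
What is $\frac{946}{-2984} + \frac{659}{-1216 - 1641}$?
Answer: $- \frac{2334589}{4262644} \approx -0.54769$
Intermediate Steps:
$\frac{946}{-2984} + \frac{659}{-1216 - 1641} = 946 \left(- \frac{1}{2984}\right) + \frac{659}{-1216 - 1641} = - \frac{473}{1492} + \frac{659}{-2857} = - \frac{473}{1492} + 659 \left(- \frac{1}{2857}\right) = - \frac{473}{1492} - \frac{659}{2857} = - \frac{2334589}{4262644}$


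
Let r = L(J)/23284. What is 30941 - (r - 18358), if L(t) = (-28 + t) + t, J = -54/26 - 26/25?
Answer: 186530166913/3783650 ≈ 49299.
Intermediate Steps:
J = -1013/325 (J = -54*1/26 - 26*1/25 = -27/13 - 26/25 = -1013/325 ≈ -3.1169)
L(t) = -28 + 2*t
r = -5563/3783650 (r = (-28 + 2*(-1013/325))/23284 = (-28 - 2026/325)*(1/23284) = -11126/325*1/23284 = -5563/3783650 ≈ -0.0014703)
30941 - (r - 18358) = 30941 - (-5563/3783650 - 18358) = 30941 - 1*(-69460252263/3783650) = 30941 + 69460252263/3783650 = 186530166913/3783650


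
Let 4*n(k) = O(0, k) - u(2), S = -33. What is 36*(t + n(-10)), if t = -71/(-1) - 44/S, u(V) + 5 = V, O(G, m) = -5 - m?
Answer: 2676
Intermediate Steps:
u(V) = -5 + V
t = 217/3 (t = -71/(-1) - 44/(-33) = -71*(-1) - 44*(-1/33) = 71 + 4/3 = 217/3 ≈ 72.333)
n(k) = -½ - k/4 (n(k) = ((-5 - k) - (-5 + 2))/4 = ((-5 - k) - 1*(-3))/4 = ((-5 - k) + 3)/4 = (-2 - k)/4 = -½ - k/4)
36*(t + n(-10)) = 36*(217/3 + (-½ - ¼*(-10))) = 36*(217/3 + (-½ + 5/2)) = 36*(217/3 + 2) = 36*(223/3) = 2676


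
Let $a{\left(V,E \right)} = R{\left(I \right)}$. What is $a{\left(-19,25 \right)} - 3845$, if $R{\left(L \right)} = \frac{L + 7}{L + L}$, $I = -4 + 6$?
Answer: $- \frac{15371}{4} \approx -3842.8$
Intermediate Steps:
$I = 2$
$R{\left(L \right)} = \frac{7 + L}{2 L}$
$a{\left(V,E \right)} = \frac{9}{4}$ ($a{\left(V,E \right)} = \frac{7 + 2}{2 \cdot 2} = \frac{1}{2} \cdot \frac{1}{2} \cdot 9 = \frac{9}{4}$)
$a{\left(-19,25 \right)} - 3845 = \frac{9}{4} - 3845 = - \frac{15371}{4}$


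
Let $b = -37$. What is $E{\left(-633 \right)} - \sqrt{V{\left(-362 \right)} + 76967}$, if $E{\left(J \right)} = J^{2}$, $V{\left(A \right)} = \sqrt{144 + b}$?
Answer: $400689 - \sqrt{76967 + \sqrt{107}} \approx 4.0041 \cdot 10^{5}$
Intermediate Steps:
$V{\left(A \right)} = \sqrt{107}$ ($V{\left(A \right)} = \sqrt{144 - 37} = \sqrt{107}$)
$E{\left(-633 \right)} - \sqrt{V{\left(-362 \right)} + 76967} = \left(-633\right)^{2} - \sqrt{\sqrt{107} + 76967} = 400689 - \sqrt{76967 + \sqrt{107}}$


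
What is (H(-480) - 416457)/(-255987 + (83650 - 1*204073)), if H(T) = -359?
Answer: 208408/188205 ≈ 1.1073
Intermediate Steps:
(H(-480) - 416457)/(-255987 + (83650 - 1*204073)) = (-359 - 416457)/(-255987 + (83650 - 1*204073)) = -416816/(-255987 + (83650 - 204073)) = -416816/(-255987 - 120423) = -416816/(-376410) = -416816*(-1/376410) = 208408/188205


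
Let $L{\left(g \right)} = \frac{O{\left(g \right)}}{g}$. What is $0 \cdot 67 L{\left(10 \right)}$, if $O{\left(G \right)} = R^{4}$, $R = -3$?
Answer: $0$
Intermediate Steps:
$O{\left(G \right)} = 81$ ($O{\left(G \right)} = \left(-3\right)^{4} = 81$)
$L{\left(g \right)} = \frac{81}{g}$
$0 \cdot 67 L{\left(10 \right)} = 0 \cdot 67 \cdot \frac{81}{10} = 0 \cdot 81 \cdot \frac{1}{10} = 0 \cdot \frac{81}{10} = 0$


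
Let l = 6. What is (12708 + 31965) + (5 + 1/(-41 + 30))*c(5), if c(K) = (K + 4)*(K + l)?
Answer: 45159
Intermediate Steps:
c(K) = (4 + K)*(6 + K) (c(K) = (K + 4)*(K + 6) = (4 + K)*(6 + K))
(12708 + 31965) + (5 + 1/(-41 + 30))*c(5) = (12708 + 31965) + (5 + 1/(-41 + 30))*(24 + 5**2 + 10*5) = 44673 + (5 + 1/(-11))*(24 + 25 + 50) = 44673 + (5 - 1/11)*99 = 44673 + (54/11)*99 = 44673 + 486 = 45159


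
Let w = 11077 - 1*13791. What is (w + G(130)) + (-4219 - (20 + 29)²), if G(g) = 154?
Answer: -9180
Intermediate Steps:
w = -2714 (w = 11077 - 13791 = -2714)
(w + G(130)) + (-4219 - (20 + 29)²) = (-2714 + 154) + (-4219 - (20 + 29)²) = -2560 + (-4219 - 1*49²) = -2560 + (-4219 - 1*2401) = -2560 + (-4219 - 2401) = -2560 - 6620 = -9180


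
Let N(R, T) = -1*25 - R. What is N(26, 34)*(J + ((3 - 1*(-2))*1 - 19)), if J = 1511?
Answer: -76347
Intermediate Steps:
N(R, T) = -25 - R
N(26, 34)*(J + ((3 - 1*(-2))*1 - 19)) = (-25 - 1*26)*(1511 + ((3 - 1*(-2))*1 - 19)) = (-25 - 26)*(1511 + ((3 + 2)*1 - 19)) = -51*(1511 + (5*1 - 19)) = -51*(1511 + (5 - 19)) = -51*(1511 - 14) = -51*1497 = -76347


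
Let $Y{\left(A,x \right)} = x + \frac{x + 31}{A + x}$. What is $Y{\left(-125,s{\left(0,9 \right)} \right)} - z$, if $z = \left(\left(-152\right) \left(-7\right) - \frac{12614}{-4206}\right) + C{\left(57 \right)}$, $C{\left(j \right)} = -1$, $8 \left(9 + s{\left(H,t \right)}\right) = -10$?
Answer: $- \frac{4898591383}{4550892} \approx -1076.4$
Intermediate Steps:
$s{\left(H,t \right)} = - \frac{41}{4}$ ($s{\left(H,t \right)} = -9 + \frac{1}{8} \left(-10\right) = -9 - \frac{5}{4} = - \frac{41}{4}$)
$Y{\left(A,x \right)} = x + \frac{31 + x}{A + x}$
$z = \frac{2241796}{2103}$ ($z = \left(\left(-152\right) \left(-7\right) - \frac{12614}{-4206}\right) - 1 = \left(1064 - - \frac{6307}{2103}\right) - 1 = \left(1064 + \frac{6307}{2103}\right) - 1 = \frac{2243899}{2103} - 1 = \frac{2241796}{2103} \approx 1066.0$)
$Y{\left(-125,s{\left(0,9 \right)} \right)} - z = \frac{31 - \frac{41}{4} + \left(- \frac{41}{4}\right)^{2} - - \frac{5125}{4}}{-125 - \frac{41}{4}} - \frac{2241796}{2103} = \frac{31 - \frac{41}{4} + \frac{1681}{16} + \frac{5125}{4}}{- \frac{541}{4}} - \frac{2241796}{2103} = \left(- \frac{4}{541}\right) \frac{22513}{16} - \frac{2241796}{2103} = - \frac{22513}{2164} - \frac{2241796}{2103} = - \frac{4898591383}{4550892}$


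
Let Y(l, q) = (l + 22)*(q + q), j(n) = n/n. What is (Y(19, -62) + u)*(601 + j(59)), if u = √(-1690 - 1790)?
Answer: -3060568 + 1204*I*√870 ≈ -3.0606e+6 + 35513.0*I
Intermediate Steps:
j(n) = 1
u = 2*I*√870 (u = √(-3480) = 2*I*√870 ≈ 58.992*I)
Y(l, q) = 2*q*(22 + l) (Y(l, q) = (22 + l)*(2*q) = 2*q*(22 + l))
(Y(19, -62) + u)*(601 + j(59)) = (2*(-62)*(22 + 19) + 2*I*√870)*(601 + 1) = (2*(-62)*41 + 2*I*√870)*602 = (-5084 + 2*I*√870)*602 = -3060568 + 1204*I*√870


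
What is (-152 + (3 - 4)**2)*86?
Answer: -12986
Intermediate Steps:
(-152 + (3 - 4)**2)*86 = (-152 + (-1)**2)*86 = (-152 + 1)*86 = -151*86 = -12986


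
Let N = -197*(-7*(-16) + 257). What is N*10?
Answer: -726930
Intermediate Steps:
N = -72693 (N = -197*(112 + 257) = -197*369 = -72693)
N*10 = -72693*10 = -726930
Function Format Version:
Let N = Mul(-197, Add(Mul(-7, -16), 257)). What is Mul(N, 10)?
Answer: -726930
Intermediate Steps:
N = -72693 (N = Mul(-197, Add(112, 257)) = Mul(-197, 369) = -72693)
Mul(N, 10) = Mul(-72693, 10) = -726930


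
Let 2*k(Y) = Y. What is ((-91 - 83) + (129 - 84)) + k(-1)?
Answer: -259/2 ≈ -129.50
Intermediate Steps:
k(Y) = Y/2
((-91 - 83) + (129 - 84)) + k(-1) = ((-91 - 83) + (129 - 84)) + (½)*(-1) = (-174 + 45) - ½ = -129 - ½ = -259/2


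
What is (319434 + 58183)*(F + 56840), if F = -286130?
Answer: -86583801930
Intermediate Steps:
(319434 + 58183)*(F + 56840) = (319434 + 58183)*(-286130 + 56840) = 377617*(-229290) = -86583801930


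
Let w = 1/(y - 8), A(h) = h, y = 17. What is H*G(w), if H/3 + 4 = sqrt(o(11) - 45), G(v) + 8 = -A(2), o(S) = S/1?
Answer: 120 - 30*I*sqrt(34) ≈ 120.0 - 174.93*I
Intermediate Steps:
o(S) = S (o(S) = S*1 = S)
w = 1/9 (w = 1/(17 - 8) = 1/9 ≈ 0.11111)
G(v) = -10 (G(v) = -8 - 1*2 = -8 - 2 = -10)
H = -12 + 3*I*sqrt(34) (H = -12 + 3*sqrt(11 - 45) = -12 + 3*sqrt(-34) = -12 + 3*(I*sqrt(34)) = -12 + 3*I*sqrt(34) ≈ -12.0 + 17.493*I)
H*G(w) = (-12 + 3*I*sqrt(34))*(-10) = 120 - 30*I*sqrt(34)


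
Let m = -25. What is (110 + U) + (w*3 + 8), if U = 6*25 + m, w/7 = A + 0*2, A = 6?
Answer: 369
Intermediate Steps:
w = 42 (w = 7*(6 + 0*2) = 7*(6 + 0) = 7*6 = 42)
U = 125 (U = 6*25 - 25 = 150 - 25 = 125)
(110 + U) + (w*3 + 8) = (110 + 125) + (42*3 + 8) = 235 + (126 + 8) = 235 + 134 = 369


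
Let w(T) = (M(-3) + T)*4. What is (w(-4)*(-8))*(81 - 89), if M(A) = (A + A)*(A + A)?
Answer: 8192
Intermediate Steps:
M(A) = 4*A² (M(A) = (2*A)*(2*A) = 4*A²)
w(T) = 144 + 4*T (w(T) = (4*(-3)² + T)*4 = (4*9 + T)*4 = (36 + T)*4 = 144 + 4*T)
(w(-4)*(-8))*(81 - 89) = ((144 + 4*(-4))*(-8))*(81 - 89) = ((144 - 16)*(-8))*(-8) = (128*(-8))*(-8) = -1024*(-8) = 8192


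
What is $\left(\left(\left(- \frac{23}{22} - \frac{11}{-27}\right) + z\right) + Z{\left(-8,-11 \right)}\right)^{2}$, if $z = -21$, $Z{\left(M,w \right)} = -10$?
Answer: $\frac{353176849}{352836} \approx 1001.0$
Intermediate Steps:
$\left(\left(\left(- \frac{23}{22} - \frac{11}{-27}\right) + z\right) + Z{\left(-8,-11 \right)}\right)^{2} = \left(\left(\left(- \frac{23}{22} - \frac{11}{-27}\right) - 21\right) - 10\right)^{2} = \left(\left(\left(\left(-23\right) \frac{1}{22} - - \frac{11}{27}\right) - 21\right) - 10\right)^{2} = \left(\left(\left(- \frac{23}{22} + \frac{11}{27}\right) - 21\right) - 10\right)^{2} = \left(\left(- \frac{379}{594} - 21\right) - 10\right)^{2} = \left(- \frac{12853}{594} - 10\right)^{2} = \left(- \frac{18793}{594}\right)^{2} = \frac{353176849}{352836}$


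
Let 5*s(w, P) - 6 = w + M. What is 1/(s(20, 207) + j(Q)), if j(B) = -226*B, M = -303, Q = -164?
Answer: 5/185043 ≈ 2.7021e-5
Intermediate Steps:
s(w, P) = -297/5 + w/5 (s(w, P) = 6/5 + (w - 303)/5 = 6/5 + (-303 + w)/5 = 6/5 + (-303/5 + w/5) = -297/5 + w/5)
1/(s(20, 207) + j(Q)) = 1/((-297/5 + (⅕)*20) - 226*(-164)) = 1/((-297/5 + 4) + 37064) = 1/(-277/5 + 37064) = 1/(185043/5) = 5/185043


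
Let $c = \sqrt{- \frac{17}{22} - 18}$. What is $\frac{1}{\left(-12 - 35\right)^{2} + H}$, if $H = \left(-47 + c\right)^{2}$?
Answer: $\frac{2129226}{9447232985} + \frac{2068 i \sqrt{9086}}{9447232985} \approx 0.00022538 + 2.0866 \cdot 10^{-5} i$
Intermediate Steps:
$c = \frac{i \sqrt{9086}}{22}$ ($c = \sqrt{\left(-17\right) \frac{1}{22} - 18} = \sqrt{- \frac{17}{22} - 18} = \sqrt{- \frac{413}{22}} = \frac{i \sqrt{9086}}{22} \approx 4.3327 i$)
$H = \left(-47 + \frac{i \sqrt{9086}}{22}\right)^{2} \approx 2190.2 - 407.28 i$
$\frac{1}{\left(-12 - 35\right)^{2} + H} = \frac{1}{\left(-12 - 35\right)^{2} + \frac{\left(1034 - i \sqrt{9086}\right)^{2}}{484}} = \frac{1}{\left(-47\right)^{2} + \frac{\left(1034 - i \sqrt{9086}\right)^{2}}{484}} = \frac{1}{2209 + \frac{\left(1034 - i \sqrt{9086}\right)^{2}}{484}}$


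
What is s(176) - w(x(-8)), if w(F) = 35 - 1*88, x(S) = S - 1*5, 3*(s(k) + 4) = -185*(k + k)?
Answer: -64973/3 ≈ -21658.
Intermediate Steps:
s(k) = -4 - 370*k/3 (s(k) = -4 + (-185*(k + k))/3 = -4 + (-370*k)/3 = -4 - 370*k/3)
x(S) = -5 + S (x(S) = S - 5 = -5 + S)
w(F) = -53 (w(F) = 35 - 88 = -53)
s(176) - w(x(-8)) = (-4 - 370/3*176) - 1*(-53) = (-4 - 65120/3) + 53 = -65132/3 + 53 = -64973/3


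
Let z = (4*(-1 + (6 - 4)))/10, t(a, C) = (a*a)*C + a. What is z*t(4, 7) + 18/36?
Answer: 469/10 ≈ 46.900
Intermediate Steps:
t(a, C) = a + C*a**2 (t(a, C) = a**2*C + a = C*a**2 + a = a + C*a**2)
z = 2/5 (z = (4*(-1 + 2))*(1/10) = (4*1)*(1/10) = 4*(1/10) = 2/5 ≈ 0.40000)
z*t(4, 7) + 18/36 = 2*(4*(1 + 7*4))/5 + 18/36 = 2*(4*(1 + 28))/5 + 18*(1/36) = 2*(4*29)/5 + 1/2 = (2/5)*116 + 1/2 = 232/5 + 1/2 = 469/10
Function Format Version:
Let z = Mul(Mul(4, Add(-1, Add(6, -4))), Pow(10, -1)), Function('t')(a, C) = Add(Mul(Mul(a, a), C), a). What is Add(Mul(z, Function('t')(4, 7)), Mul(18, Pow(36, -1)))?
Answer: Rational(469, 10) ≈ 46.900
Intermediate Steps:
Function('t')(a, C) = Add(a, Mul(C, Pow(a, 2))) (Function('t')(a, C) = Add(Mul(Pow(a, 2), C), a) = Add(Mul(C, Pow(a, 2)), a) = Add(a, Mul(C, Pow(a, 2))))
z = Rational(2, 5) (z = Mul(Mul(4, Add(-1, 2)), Rational(1, 10)) = Mul(Mul(4, 1), Rational(1, 10)) = Mul(4, Rational(1, 10)) = Rational(2, 5) ≈ 0.40000)
Add(Mul(z, Function('t')(4, 7)), Mul(18, Pow(36, -1))) = Add(Mul(Rational(2, 5), Mul(4, Add(1, Mul(7, 4)))), Mul(18, Pow(36, -1))) = Add(Mul(Rational(2, 5), Mul(4, Add(1, 28))), Mul(18, Rational(1, 36))) = Add(Mul(Rational(2, 5), Mul(4, 29)), Rational(1, 2)) = Add(Mul(Rational(2, 5), 116), Rational(1, 2)) = Add(Rational(232, 5), Rational(1, 2)) = Rational(469, 10)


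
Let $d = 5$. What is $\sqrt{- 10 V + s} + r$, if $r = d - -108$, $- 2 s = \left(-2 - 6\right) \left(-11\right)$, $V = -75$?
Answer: $113 + \sqrt{706} \approx 139.57$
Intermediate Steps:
$s = -44$ ($s = - \frac{\left(-2 - 6\right) \left(-11\right)}{2} = - \frac{\left(-8\right) \left(-11\right)}{2} = \left(- \frac{1}{2}\right) 88 = -44$)
$r = 113$ ($r = 5 - -108 = 5 + 108 = 113$)
$\sqrt{- 10 V + s} + r = \sqrt{\left(-10\right) \left(-75\right) - 44} + 113 = \sqrt{750 - 44} + 113 = \sqrt{706} + 113 = 113 + \sqrt{706}$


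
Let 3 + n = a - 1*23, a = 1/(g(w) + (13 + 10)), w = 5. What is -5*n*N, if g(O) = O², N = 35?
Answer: 218225/48 ≈ 4546.4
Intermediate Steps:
a = 1/48 (a = 1/(5² + (13 + 10)) = 1/(25 + 23) = 1/48 ≈ 0.020833)
n = -1247/48 (n = -3 + (1/48 - 1*23) = -3 + (1/48 - 23) = -3 - 1103/48 = -1247/48 ≈ -25.979)
-5*n*N = -5*(-1247/48)*35 = -(-6235)*35/48 = -1*(-218225/48) = 218225/48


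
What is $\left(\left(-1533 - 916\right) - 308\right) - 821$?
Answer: $-3578$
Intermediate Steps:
$\left(\left(-1533 - 916\right) - 308\right) - 821 = \left(-2449 - 308\right) - 821 = -2757 - 821 = -3578$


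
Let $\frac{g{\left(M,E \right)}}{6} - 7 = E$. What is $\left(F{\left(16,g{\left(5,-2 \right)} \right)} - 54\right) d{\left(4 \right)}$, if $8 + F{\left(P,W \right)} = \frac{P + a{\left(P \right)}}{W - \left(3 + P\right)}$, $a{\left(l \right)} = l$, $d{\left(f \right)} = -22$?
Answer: $1300$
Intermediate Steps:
$g{\left(M,E \right)} = 42 + 6 E$
$F{\left(P,W \right)} = -8 + \frac{2 P}{-3 + W - P}$ ($F{\left(P,W \right)} = -8 + \frac{P + P}{W - \left(3 + P\right)} = -8 + \frac{2 P}{-3 + W - P}$)
$\left(F{\left(16,g{\left(5,-2 \right)} \right)} - 54\right) d{\left(4 \right)} = \left(\frac{2 \left(-12 - 80 + 4 \left(42 + 6 \left(-2\right)\right)\right)}{3 + 16 - \left(42 + 6 \left(-2\right)\right)} - 54\right) \left(-22\right) = \left(\frac{2 \left(-12 - 80 + 4 \left(42 - 12\right)\right)}{3 + 16 - \left(42 - 12\right)} - 54\right) \left(-22\right) = \left(\frac{2 \left(-12 - 80 + 4 \cdot 30\right)}{3 + 16 - 30} - 54\right) \left(-22\right) = \left(\frac{2 \left(-12 - 80 + 120\right)}{3 + 16 - 30} - 54\right) \left(-22\right) = \left(2 \frac{1}{-11} \cdot 28 - 54\right) \left(-22\right) = \left(2 \left(- \frac{1}{11}\right) 28 - 54\right) \left(-22\right) = \left(- \frac{56}{11} - 54\right) \left(-22\right) = \left(- \frac{650}{11}\right) \left(-22\right) = 1300$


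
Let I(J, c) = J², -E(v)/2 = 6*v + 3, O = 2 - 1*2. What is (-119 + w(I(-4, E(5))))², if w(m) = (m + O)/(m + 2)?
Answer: 1129969/81 ≈ 13950.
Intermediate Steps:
O = 0 (O = 2 - 2 = 0)
E(v) = -6 - 12*v (E(v) = -2*(6*v + 3) = -2*(3 + 6*v) = -6 - 12*v)
w(m) = m/(2 + m) (w(m) = (m + 0)/(m + 2) = m/(2 + m))
(-119 + w(I(-4, E(5))))² = (-119 + (-4)²/(2 + (-4)²))² = (-119 + 16/(2 + 16))² = (-119 + 16/18)² = (-119 + 16*(1/18))² = (-119 + 8/9)² = (-1063/9)² = 1129969/81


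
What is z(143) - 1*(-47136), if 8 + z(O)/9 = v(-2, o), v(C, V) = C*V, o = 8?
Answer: 46920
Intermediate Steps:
z(O) = -216 (z(O) = -72 + 9*(-2*8) = -72 + 9*(-16) = -72 - 144 = -216)
z(143) - 1*(-47136) = -216 - 1*(-47136) = -216 + 47136 = 46920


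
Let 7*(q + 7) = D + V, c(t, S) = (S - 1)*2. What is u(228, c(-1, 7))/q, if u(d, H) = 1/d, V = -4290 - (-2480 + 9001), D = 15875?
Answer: 7/1143420 ≈ 6.1220e-6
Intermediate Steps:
c(t, S) = -2 + 2*S (c(t, S) = (-1 + S)*2 = -2 + 2*S)
V = -10811 (V = -4290 - 1*6521 = -4290 - 6521 = -10811)
q = 5015/7 (q = -7 + (15875 - 10811)/7 = -7 + (1/7)*5064 = -7 + 5064/7 = 5015/7 ≈ 716.43)
u(228, c(-1, 7))/q = 1/(228*(5015/7)) = (1/228)*(7/5015) = 7/1143420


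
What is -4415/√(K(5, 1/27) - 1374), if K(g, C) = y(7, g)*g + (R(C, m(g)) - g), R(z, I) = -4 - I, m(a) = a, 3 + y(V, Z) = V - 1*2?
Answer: 4415*I*√1378/1378 ≈ 118.93*I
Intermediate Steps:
y(V, Z) = -5 + V (y(V, Z) = -3 + (V - 1*2) = -3 + (V - 2) = -3 + (-2 + V) = -5 + V)
K(g, C) = -4 (K(g, C) = (-5 + 7)*g + ((-4 - g) - g) = 2*g + (-4 - 2*g) = -4)
-4415/√(K(5, 1/27) - 1374) = -4415/√(-4 - 1374) = -4415*(-I*√1378/1378) = -(-4415)*I*√1378/1378 = 4415*I*√1378/1378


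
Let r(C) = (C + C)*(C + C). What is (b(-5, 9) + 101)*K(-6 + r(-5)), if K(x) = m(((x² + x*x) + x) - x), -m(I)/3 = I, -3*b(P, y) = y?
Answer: -5195568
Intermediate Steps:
b(P, y) = -y/3
r(C) = 4*C² (r(C) = (2*C)*(2*C) = 4*C²)
m(I) = -3*I
K(x) = -6*x² (K(x) = -3*(((x² + x*x) + x) - x) = -3*(((x² + x²) + x) - x) = -3*((2*x² + x) - x) = -3*((x + 2*x²) - x) = -6*x²)
(b(-5, 9) + 101)*K(-6 + r(-5)) = (-⅓*9 + 101)*(-6*(-6 + 4*(-5)²)²) = (-3 + 101)*(-6*(-6 + 4*25)²) = 98*(-6*(-6 + 100)²) = 98*(-6*94²) = 98*(-6*8836) = 98*(-53016) = -5195568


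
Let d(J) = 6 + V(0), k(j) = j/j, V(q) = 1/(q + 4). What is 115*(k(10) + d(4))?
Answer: 3335/4 ≈ 833.75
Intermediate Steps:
V(q) = 1/(4 + q)
k(j) = 1
d(J) = 25/4 (d(J) = 6 + 1/(4 + 0) = 6 + 1/4 = 6 + ¼ = 25/4)
115*(k(10) + d(4)) = 115*(1 + 25/4) = 115*(29/4) = 3335/4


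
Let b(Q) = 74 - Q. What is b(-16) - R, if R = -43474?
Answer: 43564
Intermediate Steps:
b(-16) - R = (74 - 1*(-16)) - 1*(-43474) = (74 + 16) + 43474 = 90 + 43474 = 43564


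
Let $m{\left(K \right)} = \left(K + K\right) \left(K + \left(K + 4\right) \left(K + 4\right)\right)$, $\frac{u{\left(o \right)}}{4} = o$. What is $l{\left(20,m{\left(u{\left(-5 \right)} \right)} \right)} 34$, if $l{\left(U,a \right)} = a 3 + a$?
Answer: $-1283840$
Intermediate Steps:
$u{\left(o \right)} = 4 o$
$m{\left(K \right)} = 2 K \left(K + \left(4 + K\right)^{2}\right)$ ($m{\left(K \right)} = 2 K \left(K + \left(4 + K\right) \left(4 + K\right)\right) = 2 K \left(K + \left(4 + K\right)^{2}\right)$)
$l{\left(U,a \right)} = 4 a$ ($l{\left(U,a \right)} = 3 a + a = 4 a$)
$l{\left(20,m{\left(u{\left(-5 \right)} \right)} \right)} 34 = 4 \cdot 2 \cdot 4 \left(-5\right) \left(4 \left(-5\right) + \left(4 + 4 \left(-5\right)\right)^{2}\right) 34 = 4 \cdot 2 \left(-20\right) \left(-20 + \left(4 - 20\right)^{2}\right) 34 = 4 \cdot 2 \left(-20\right) \left(-20 + \left(-16\right)^{2}\right) 34 = 4 \cdot 2 \left(-20\right) \left(-20 + 256\right) 34 = 4 \cdot 2 \left(-20\right) 236 \cdot 34 = 4 \left(-9440\right) 34 = \left(-37760\right) 34 = -1283840$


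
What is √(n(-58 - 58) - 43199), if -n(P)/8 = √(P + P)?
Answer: √(-43199 - 16*I*√58) ≈ 0.2931 - 207.84*I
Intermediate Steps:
n(P) = -8*√2*√P (n(P) = -8*√(P + P) = -8*√2*√P)
√(n(-58 - 58) - 43199) = √(-8*√2*√(-58 - 58) - 43199) = √(-8*√2*√(-116) - 43199) = √(-8*√2*2*I*√29 - 43199) = √(-16*I*√58 - 43199) = √(-43199 - 16*I*√58)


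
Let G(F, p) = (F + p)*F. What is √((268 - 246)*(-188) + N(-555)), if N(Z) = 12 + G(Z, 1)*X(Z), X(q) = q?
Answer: I*√170649974 ≈ 13063.0*I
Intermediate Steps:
G(F, p) = F*(F + p)
N(Z) = 12 + Z²*(1 + Z) (N(Z) = 12 + (Z*(Z + 1))*Z = 12 + (Z*(1 + Z))*Z = 12 + Z²*(1 + Z))
√((268 - 246)*(-188) + N(-555)) = √((268 - 246)*(-188) + (12 + (-555)²*(1 - 555))) = √(22*(-188) + (12 + 308025*(-554))) = √(-4136 + (12 - 170645850)) = √(-4136 - 170645838) = √(-170649974) = I*√170649974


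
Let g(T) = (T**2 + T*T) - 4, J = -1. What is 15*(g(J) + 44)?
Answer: 630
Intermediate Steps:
g(T) = -4 + 2*T**2 (g(T) = (T**2 + T**2) - 4 = 2*T**2 - 4 = -4 + 2*T**2)
15*(g(J) + 44) = 15*((-4 + 2*(-1)**2) + 44) = 15*((-4 + 2*1) + 44) = 15*((-4 + 2) + 44) = 15*(-2 + 44) = 15*42 = 630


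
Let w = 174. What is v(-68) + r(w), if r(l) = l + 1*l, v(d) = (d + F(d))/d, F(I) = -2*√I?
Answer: 349 + I*√17/17 ≈ 349.0 + 0.24254*I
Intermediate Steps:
v(d) = (d - 2*√d)/d
r(l) = 2*l (r(l) = l + l = 2*l)
v(-68) + r(w) = (1 - (-1)*I*√17/17) + 2*174 = (1 - (-1)*I*√17/17) + 348 = (1 + I*√17/17) + 348 = 349 + I*√17/17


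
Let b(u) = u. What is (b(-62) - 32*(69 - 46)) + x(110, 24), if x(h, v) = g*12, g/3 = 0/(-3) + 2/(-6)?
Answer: -810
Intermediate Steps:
g = -1 (g = 3*(0/(-3) + 2/(-6)) = 3*(0*(-⅓) + 2*(-⅙)) = 3*(0 - ⅓) = 3*(-⅓) = -1)
x(h, v) = -12 (x(h, v) = -1*12 = -12)
(b(-62) - 32*(69 - 46)) + x(110, 24) = (-62 - 32*(69 - 46)) - 12 = (-62 - 32*23) - 12 = (-62 - 736) - 12 = -798 - 12 = -810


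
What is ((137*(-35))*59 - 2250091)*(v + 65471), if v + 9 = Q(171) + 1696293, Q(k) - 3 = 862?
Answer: -4464709409520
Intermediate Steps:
Q(k) = 865 (Q(k) = 3 + 862 = 865)
v = 1697149 (v = -9 + (865 + 1696293) = -9 + 1697158 = 1697149)
((137*(-35))*59 - 2250091)*(v + 65471) = ((137*(-35))*59 - 2250091)*(1697149 + 65471) = (-4795*59 - 2250091)*1762620 = (-282905 - 2250091)*1762620 = -2532996*1762620 = -4464709409520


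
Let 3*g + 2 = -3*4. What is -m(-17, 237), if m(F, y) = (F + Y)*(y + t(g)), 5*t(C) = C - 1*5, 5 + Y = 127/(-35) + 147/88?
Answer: 43364511/7700 ≈ 5631.8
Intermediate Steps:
g = -14/3 (g = -⅔ + (-3*4)/3 = -⅔ + (⅓)*(-12) = -⅔ - 4 = -14/3 ≈ -4.6667)
Y = -21431/3080 (Y = -5 + (127/(-35) + 147/88) = -5 + (127*(-1/35) + 147*(1/88)) = -5 + (-127/35 + 147/88) = -5 - 6031/3080 = -21431/3080 ≈ -6.9581)
t(C) = -1 + C/5 (t(C) = (C - 1*5)/5 = (C - 5)/5 = (-5 + C)/5 = -1 + C/5)
m(F, y) = (-21431/3080 + F)*(-29/15 + y) (m(F, y) = (F - 21431/3080)*(y + (-1 + (⅕)*(-14/3))) = (-21431/3080 + F)*(y + (-1 - 14/15)) = (-21431/3080 + F)*(y - 29/15) = (-21431/3080 + F)*(-29/15 + y))
-m(-17, 237) = -(621499/46200 - 21431/3080*237 - 29/15*(-17) - 17*237) = -(621499/46200 - 5079147/3080 + 493/15 - 4029) = -1*(-43364511/7700) = 43364511/7700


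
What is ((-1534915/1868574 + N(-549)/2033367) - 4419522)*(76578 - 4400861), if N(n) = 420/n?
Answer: 33303797396872579270407811/1742626309986 ≈ 1.9111e+13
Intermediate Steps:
((-1534915/1868574 + N(-549)/2033367) - 4419522)*(76578 - 4400861) = ((-1534915/1868574 + (420/(-549))/2033367) - 4419522)*(76578 - 4400861) = ((-1534915*1/1868574 + (420*(-1/549))*(1/2033367)) - 4419522)*(-4324283) = ((-80785/98346 - 140/183*1/2033367) - 4419522)*(-4324283) = ((-80785/98346 - 20/53158023) - 4419522)*(-4324283) = (-1431457618325/1742626309986 - 4419522)*(-4324283) = -7701576746219565017/1742626309986*(-4324283) = 33303797396872579270407811/1742626309986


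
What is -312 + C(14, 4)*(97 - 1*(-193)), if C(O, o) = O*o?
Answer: 15928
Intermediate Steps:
-312 + C(14, 4)*(97 - 1*(-193)) = -312 + (14*4)*(97 - 1*(-193)) = -312 + 56*(97 + 193) = -312 + 56*290 = -312 + 16240 = 15928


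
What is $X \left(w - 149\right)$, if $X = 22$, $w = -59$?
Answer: $-4576$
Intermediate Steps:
$X \left(w - 149\right) = 22 \left(-59 - 149\right) = 22 \left(-208\right) = -4576$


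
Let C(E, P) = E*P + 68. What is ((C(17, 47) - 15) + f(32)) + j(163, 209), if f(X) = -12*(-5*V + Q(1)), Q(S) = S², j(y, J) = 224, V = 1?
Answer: 1124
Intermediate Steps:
C(E, P) = 68 + E*P
f(X) = 48 (f(X) = -12*(-5*1 + 1²) = -12*(-5 + 1) = -12*(-4) = 48)
((C(17, 47) - 15) + f(32)) + j(163, 209) = (((68 + 17*47) - 15) + 48) + 224 = (((68 + 799) - 15) + 48) + 224 = ((867 - 15) + 48) + 224 = (852 + 48) + 224 = 900 + 224 = 1124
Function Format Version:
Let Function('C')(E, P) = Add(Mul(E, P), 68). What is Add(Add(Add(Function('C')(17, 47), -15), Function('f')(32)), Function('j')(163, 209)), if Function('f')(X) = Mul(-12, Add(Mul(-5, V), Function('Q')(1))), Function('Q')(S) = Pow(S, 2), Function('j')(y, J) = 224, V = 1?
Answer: 1124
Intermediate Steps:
Function('C')(E, P) = Add(68, Mul(E, P))
Function('f')(X) = 48 (Function('f')(X) = Mul(-12, Add(Mul(-5, 1), Pow(1, 2))) = Mul(-12, Add(-5, 1)) = Mul(-12, -4) = 48)
Add(Add(Add(Function('C')(17, 47), -15), Function('f')(32)), Function('j')(163, 209)) = Add(Add(Add(Add(68, Mul(17, 47)), -15), 48), 224) = Add(Add(Add(Add(68, 799), -15), 48), 224) = Add(Add(Add(867, -15), 48), 224) = Add(Add(852, 48), 224) = Add(900, 224) = 1124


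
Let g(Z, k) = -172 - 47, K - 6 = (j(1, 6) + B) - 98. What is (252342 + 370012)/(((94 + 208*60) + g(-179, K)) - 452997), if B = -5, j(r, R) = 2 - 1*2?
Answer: -311177/220321 ≈ -1.4124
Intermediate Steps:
j(r, R) = 0 (j(r, R) = 2 - 2 = 0)
K = -97 (K = 6 + ((0 - 5) - 98) = 6 + (-5 - 98) = 6 - 103 = -97)
g(Z, k) = -219
(252342 + 370012)/(((94 + 208*60) + g(-179, K)) - 452997) = (252342 + 370012)/(((94 + 208*60) - 219) - 452997) = 622354/(((94 + 12480) - 219) - 452997) = 622354/((12574 - 219) - 452997) = 622354/(12355 - 452997) = 622354/(-440642) = 622354*(-1/440642) = -311177/220321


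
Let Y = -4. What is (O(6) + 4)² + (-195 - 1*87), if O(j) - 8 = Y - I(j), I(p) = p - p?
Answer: -218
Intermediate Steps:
I(p) = 0
O(j) = 4 (O(j) = 8 + (-4 - 1*0) = 8 + (-4 + 0) = 8 - 4 = 4)
(O(6) + 4)² + (-195 - 1*87) = (4 + 4)² + (-195 - 1*87) = 8² + (-195 - 87) = 64 - 282 = -218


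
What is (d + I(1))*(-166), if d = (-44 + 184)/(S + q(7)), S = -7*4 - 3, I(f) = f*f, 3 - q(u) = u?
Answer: 498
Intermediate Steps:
q(u) = 3 - u
I(f) = f**2
S = -31 (S = -28 - 3 = -31)
d = -4 (d = (-44 + 184)/(-31 + (3 - 1*7)) = 140/(-31 + (3 - 7)) = 140/(-31 - 4) = 140/(-35) = 140*(-1/35) = -4)
(d + I(1))*(-166) = (-4 + 1**2)*(-166) = (-4 + 1)*(-166) = -3*(-166) = 498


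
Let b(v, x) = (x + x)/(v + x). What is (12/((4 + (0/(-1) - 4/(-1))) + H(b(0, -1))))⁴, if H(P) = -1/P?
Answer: 4096/625 ≈ 6.5536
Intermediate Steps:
b(v, x) = 2*x/(v + x) (b(v, x) = (2*x)/(v + x) = 2*x/(v + x))
(12/((4 + (0/(-1) - 4/(-1))) + H(b(0, -1))))⁴ = (12/((4 + (0/(-1) - 4/(-1))) - 1/(2*(-1)/(0 - 1))))⁴ = (12/((4 + (0*(-1) - 4*(-1))) - 1/(2*(-1)/(-1))))⁴ = (12/((4 + (0 + 4)) - 1/(2*(-1)*(-1))))⁴ = (12/((4 + 4) - 1/2))⁴ = (12/(8 - 1*½))⁴ = (12/(8 - ½))⁴ = (12/(15/2))⁴ = (12*(2/15))⁴ = (8/5)⁴ = 4096/625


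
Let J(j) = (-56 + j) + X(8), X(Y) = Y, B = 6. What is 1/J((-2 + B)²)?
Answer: -1/32 ≈ -0.031250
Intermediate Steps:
J(j) = -48 + j (J(j) = (-56 + j) + 8 = -48 + j)
1/J((-2 + B)²) = 1/(-48 + (-2 + 6)²) = 1/(-48 + 4²) = 1/(-48 + 16) = 1/(-32) = -1/32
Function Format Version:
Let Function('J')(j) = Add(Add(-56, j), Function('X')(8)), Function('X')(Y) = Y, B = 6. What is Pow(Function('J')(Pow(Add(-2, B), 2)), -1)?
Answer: Rational(-1, 32) ≈ -0.031250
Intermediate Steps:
Function('J')(j) = Add(-48, j) (Function('J')(j) = Add(Add(-56, j), 8) = Add(-48, j))
Pow(Function('J')(Pow(Add(-2, B), 2)), -1) = Pow(Add(-48, Pow(Add(-2, 6), 2)), -1) = Pow(Add(-48, Pow(4, 2)), -1) = Pow(Add(-48, 16), -1) = Pow(-32, -1) = Rational(-1, 32)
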